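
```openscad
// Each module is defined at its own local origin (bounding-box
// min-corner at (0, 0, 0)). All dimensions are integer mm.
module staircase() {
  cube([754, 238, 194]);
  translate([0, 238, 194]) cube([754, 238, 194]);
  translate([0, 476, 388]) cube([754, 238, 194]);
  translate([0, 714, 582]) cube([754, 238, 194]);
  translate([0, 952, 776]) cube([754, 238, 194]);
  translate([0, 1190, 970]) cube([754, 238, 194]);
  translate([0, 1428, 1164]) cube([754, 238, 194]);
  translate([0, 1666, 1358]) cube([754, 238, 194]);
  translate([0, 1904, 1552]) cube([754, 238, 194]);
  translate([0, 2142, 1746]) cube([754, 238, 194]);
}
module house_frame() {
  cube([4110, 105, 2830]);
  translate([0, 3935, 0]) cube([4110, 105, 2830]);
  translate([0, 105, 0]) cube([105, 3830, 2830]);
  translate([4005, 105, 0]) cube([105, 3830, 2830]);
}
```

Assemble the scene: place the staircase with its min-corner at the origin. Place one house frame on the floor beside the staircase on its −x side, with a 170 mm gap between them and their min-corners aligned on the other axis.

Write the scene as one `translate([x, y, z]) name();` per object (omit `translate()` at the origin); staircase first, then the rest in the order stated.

staircase();
translate([-4280, 0, 0]) house_frame();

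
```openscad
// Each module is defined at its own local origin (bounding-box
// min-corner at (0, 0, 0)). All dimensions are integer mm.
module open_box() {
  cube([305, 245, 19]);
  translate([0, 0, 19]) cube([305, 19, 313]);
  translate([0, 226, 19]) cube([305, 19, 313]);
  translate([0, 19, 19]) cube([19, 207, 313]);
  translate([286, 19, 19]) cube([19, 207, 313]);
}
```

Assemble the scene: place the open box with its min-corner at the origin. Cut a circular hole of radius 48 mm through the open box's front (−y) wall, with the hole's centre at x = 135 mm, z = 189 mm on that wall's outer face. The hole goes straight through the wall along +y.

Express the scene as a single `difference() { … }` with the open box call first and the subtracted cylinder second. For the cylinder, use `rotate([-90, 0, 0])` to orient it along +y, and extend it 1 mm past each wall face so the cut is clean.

difference() {
  open_box();
  translate([135, -1, 189]) rotate([-90, 0, 0]) cylinder(h = 21, r = 48);
}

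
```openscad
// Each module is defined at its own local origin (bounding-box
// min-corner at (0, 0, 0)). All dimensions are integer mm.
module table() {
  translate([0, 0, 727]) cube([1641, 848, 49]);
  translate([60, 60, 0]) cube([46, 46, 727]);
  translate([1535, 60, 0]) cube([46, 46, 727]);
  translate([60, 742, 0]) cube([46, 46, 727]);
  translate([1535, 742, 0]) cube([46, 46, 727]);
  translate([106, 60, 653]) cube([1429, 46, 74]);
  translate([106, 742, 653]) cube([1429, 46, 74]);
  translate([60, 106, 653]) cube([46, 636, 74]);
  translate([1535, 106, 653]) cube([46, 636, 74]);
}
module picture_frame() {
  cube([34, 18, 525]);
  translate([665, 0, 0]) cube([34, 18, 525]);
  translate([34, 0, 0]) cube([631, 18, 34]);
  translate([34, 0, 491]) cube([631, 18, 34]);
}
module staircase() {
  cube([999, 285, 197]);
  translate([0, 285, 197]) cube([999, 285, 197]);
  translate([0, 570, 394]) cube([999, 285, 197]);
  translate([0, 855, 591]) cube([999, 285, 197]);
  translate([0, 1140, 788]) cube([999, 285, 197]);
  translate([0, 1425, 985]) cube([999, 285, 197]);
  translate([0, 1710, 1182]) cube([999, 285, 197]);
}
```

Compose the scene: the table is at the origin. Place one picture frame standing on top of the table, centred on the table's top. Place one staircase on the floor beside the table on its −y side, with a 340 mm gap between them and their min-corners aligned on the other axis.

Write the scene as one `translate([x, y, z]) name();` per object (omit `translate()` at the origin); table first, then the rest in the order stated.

table();
translate([471, 415, 776]) picture_frame();
translate([0, -2335, 0]) staircase();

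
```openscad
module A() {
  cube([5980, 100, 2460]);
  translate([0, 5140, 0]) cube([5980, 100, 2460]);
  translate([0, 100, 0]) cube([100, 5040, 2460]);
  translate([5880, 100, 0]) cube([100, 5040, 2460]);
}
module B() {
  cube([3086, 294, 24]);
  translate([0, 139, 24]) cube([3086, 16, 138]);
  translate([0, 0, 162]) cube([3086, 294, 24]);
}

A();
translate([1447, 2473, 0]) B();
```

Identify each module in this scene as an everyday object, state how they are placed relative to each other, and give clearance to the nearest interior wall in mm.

A is a house frame. B is an I-beam. The I-beam sits inside the house frame, centred. The clearance to the nearest interior wall is 1347 mm.

Clearances: x = 1347, y = 2373; minimum 1347 mm.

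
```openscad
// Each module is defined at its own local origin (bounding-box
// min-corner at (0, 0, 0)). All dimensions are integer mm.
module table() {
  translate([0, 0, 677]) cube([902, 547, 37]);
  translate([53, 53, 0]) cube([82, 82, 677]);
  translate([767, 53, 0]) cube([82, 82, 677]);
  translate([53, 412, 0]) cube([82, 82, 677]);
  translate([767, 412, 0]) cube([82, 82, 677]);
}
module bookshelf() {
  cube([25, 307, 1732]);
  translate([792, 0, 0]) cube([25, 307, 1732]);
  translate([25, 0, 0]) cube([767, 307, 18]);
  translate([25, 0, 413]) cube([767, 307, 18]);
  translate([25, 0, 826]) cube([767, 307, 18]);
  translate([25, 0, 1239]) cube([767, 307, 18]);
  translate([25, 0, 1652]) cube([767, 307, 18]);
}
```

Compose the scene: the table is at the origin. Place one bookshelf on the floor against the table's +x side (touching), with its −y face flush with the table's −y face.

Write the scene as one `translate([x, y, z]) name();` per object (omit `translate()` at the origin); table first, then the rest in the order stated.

table();
translate([902, 0, 0]) bookshelf();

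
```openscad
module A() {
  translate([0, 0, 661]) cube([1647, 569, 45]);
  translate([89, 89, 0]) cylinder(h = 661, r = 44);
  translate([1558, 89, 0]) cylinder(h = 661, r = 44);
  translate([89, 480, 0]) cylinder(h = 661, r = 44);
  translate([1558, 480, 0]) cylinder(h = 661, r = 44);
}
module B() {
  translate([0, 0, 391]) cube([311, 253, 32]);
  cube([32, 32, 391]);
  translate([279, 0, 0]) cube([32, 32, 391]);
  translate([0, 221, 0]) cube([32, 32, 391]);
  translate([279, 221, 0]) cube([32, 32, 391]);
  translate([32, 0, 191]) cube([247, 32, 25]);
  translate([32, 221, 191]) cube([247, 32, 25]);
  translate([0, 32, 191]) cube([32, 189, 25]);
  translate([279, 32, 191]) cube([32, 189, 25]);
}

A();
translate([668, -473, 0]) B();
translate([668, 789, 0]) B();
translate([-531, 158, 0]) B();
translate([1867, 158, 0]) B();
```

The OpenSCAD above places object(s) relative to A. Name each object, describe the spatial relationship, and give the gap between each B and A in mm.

Each stool's nearest face is 220 mm from the table's bounding box.

A is a table. B is a stool. Four stools sit around the table at the −y, +y, −x, +x sides. The gap between each stool and the table is 220 mm.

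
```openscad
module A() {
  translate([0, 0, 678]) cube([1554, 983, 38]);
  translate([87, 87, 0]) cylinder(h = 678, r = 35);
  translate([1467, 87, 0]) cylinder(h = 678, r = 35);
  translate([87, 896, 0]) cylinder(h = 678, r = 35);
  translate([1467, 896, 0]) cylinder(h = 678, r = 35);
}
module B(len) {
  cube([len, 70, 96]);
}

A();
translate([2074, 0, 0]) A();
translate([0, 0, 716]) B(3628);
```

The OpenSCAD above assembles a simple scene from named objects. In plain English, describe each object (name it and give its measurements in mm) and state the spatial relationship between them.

A is a rectangular dining table. The top is 1554×983×38 mm with its upper surface at z = 716 mm. It stands on four round legs of 70 mm diameter, each leg's bounding box inset 52 mm from the nearest pair of top edges, running from the floor to the underside of the top.

B is a rectangular beam 3628 mm long (x), 70 mm deep (y), 96 mm thick (z).

The beam spans the tops of two tables placed 520 mm apart, resting at z = 716 mm.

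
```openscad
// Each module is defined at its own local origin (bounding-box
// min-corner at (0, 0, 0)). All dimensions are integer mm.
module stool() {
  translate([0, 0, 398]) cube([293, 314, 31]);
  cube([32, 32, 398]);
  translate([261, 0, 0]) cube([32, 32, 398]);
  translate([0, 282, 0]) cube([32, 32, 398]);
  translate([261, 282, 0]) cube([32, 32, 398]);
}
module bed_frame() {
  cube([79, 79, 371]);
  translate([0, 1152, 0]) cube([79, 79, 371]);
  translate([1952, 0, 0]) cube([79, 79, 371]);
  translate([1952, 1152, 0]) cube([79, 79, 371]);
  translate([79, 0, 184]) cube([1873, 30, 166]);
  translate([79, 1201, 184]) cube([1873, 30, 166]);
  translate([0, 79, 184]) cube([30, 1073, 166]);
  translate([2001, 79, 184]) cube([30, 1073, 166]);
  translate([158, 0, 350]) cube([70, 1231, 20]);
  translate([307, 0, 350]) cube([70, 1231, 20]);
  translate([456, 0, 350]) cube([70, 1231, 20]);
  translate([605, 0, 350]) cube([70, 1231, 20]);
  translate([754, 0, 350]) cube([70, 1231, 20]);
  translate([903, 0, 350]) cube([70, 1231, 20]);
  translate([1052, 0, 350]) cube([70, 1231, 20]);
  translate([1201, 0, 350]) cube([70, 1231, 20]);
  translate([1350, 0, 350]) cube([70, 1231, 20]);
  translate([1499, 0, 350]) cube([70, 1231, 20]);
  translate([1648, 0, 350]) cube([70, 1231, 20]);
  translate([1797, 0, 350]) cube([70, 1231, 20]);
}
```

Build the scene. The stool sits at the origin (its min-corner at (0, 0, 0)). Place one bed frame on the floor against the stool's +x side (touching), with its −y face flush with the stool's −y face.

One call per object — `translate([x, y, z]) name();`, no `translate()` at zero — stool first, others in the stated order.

stool();
translate([293, 0, 0]) bed_frame();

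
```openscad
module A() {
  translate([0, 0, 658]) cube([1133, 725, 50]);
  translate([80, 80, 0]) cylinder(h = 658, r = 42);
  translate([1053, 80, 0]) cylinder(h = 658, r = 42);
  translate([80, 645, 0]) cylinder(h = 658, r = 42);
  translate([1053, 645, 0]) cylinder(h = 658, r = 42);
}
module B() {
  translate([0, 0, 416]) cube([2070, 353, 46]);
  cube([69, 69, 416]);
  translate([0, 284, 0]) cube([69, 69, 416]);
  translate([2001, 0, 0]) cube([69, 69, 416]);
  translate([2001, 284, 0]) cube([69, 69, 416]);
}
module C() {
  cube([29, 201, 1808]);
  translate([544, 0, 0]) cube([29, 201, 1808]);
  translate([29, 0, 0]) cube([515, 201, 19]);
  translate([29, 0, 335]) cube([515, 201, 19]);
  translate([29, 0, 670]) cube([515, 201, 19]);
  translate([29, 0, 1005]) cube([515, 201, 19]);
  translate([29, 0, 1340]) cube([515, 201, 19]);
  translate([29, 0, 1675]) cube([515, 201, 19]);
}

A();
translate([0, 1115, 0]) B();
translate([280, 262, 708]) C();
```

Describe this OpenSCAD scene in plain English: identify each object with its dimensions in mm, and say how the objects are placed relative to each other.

A is a table: top 1133 mm (x) × 725 mm (y), 50 mm thick, upper face at z = 708 mm, on four round legs of 84 mm diameter, each leg's bounding box inset 38 mm from the nearest pair of top edges, running from z = 0 to the bottom of the top.

B is a long wooden bench with a 2070 mm (x) × 353 mm (y) seat, 46 mm thick, its top surface 462 mm above the floor. Four 69 mm square legs at the seat corners, flush with the edges, run from z = 0 to the seat underside.

C is an open bookshelf. Two side panels, each 29 mm thick, 201 mm deep and 1808 mm tall, stand 573 mm apart (outside-to-outside). Between them sit 6 shelves, each 19 mm thick and 201 mm deep, spanning the full gap between the sides. The bottom shelf rests on the floor (its underside at z = 0) and the clear gap between one shelf's top and the next shelf's underside is 316 mm.

The bench is on the floor beside the table on its +y side. The bookshelf is on top of the table, centred.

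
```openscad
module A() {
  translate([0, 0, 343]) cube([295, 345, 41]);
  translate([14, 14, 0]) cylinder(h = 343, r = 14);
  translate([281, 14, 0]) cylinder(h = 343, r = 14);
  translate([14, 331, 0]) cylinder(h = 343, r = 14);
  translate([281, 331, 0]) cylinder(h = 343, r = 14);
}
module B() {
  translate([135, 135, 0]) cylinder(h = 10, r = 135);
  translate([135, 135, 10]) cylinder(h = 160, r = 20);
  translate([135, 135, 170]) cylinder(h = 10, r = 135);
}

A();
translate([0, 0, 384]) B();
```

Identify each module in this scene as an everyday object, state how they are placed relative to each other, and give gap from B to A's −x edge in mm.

The spool's min-x is at 0; the stool's min-x is 0; gap = 0 mm.

A is a stool. B is a spool. The spool is on top of the stool. The gap from the spool to the stool's −x edge is 0 mm.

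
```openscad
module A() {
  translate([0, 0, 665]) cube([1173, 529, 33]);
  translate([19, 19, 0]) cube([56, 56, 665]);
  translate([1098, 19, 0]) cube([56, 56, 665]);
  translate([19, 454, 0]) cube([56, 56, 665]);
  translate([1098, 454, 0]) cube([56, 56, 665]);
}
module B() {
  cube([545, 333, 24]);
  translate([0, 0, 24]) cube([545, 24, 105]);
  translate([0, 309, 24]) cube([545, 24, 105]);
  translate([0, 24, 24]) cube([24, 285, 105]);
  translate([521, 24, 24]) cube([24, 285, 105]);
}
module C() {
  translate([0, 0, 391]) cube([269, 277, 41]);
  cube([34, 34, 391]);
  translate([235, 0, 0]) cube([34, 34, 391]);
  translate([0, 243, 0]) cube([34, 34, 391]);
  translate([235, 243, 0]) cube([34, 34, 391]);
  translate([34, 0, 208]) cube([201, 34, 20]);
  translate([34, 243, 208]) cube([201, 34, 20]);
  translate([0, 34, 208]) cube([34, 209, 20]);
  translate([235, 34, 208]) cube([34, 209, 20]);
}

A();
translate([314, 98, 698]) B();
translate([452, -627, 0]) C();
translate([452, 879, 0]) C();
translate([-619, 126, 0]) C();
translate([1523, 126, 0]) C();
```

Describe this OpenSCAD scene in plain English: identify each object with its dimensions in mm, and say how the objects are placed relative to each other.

A is a table with a 1173×529 mm rectangular top, 33 mm thick, top surface at z = 698 mm, supported by four 56×56 mm square legs, each inset 19 mm from the nearest pair of top edges, running from the floor.

B is an open storage box with external size 545×333×129 mm and wall thickness 24 mm (the base is also 24 mm thick). The base covers the whole footprint; the four walls stand on the base, with the y-facing walls full-width and the x-facing walls fitting between their inner faces.

C is a four-legged stool. The seat is a 269×277×41 mm slab whose top surface is at z = 432 mm; four square legs, each 34×34 mm in cross-section, run from the floor (z = 0) to the underside of the seat, each flush with a corner of the seat. Four stretchers, 34 mm wide and 20 mm tall, connect adjacent legs with their undersides at z = 208 mm, each running between the inner faces of the legs it joins and aligned with the legs' outer faces on the other axis.

The open box is on top of the table, centred. Four stools sit around the table at the −y, +y, −x, +x sides.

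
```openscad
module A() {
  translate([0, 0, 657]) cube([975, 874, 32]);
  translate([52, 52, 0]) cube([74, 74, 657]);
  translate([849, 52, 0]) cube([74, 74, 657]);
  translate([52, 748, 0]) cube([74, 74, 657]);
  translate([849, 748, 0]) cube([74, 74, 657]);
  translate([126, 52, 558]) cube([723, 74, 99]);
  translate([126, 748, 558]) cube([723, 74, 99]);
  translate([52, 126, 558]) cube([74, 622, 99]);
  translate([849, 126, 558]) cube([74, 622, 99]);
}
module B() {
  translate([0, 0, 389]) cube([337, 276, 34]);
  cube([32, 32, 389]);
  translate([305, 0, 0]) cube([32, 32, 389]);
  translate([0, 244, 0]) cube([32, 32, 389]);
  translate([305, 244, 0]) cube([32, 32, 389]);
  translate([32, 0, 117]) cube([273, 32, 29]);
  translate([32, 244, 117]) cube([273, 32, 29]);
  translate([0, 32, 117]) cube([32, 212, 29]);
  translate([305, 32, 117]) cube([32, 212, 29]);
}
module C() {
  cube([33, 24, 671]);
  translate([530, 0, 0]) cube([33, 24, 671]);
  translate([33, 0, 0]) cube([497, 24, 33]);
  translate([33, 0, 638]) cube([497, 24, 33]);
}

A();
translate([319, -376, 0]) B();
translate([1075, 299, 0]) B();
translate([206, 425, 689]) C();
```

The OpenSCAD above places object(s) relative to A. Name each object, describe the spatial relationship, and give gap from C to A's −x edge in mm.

The picture frame's min-x is at 206; the table's min-x is 0; gap = 206 mm.

A is a table. B is a stool. C is a picture frame. Two stools sit around the table at the −y, +x sides. The picture frame is on top of the table, centred. The gap from the picture frame to the table's −x edge is 206 mm.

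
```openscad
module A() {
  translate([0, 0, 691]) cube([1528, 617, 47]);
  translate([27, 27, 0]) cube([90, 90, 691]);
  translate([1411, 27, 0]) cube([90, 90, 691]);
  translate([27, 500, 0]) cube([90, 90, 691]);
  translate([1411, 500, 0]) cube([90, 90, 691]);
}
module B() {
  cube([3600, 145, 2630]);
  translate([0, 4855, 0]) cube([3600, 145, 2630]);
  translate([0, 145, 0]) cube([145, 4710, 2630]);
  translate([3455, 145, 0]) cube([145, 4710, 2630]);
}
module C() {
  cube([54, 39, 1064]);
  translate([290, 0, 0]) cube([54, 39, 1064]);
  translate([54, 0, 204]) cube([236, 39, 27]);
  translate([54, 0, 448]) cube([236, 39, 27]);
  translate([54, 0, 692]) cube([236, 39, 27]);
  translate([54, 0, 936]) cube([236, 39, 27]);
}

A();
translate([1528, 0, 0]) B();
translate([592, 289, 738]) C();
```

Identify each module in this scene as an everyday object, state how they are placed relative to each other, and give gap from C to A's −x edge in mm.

A is a table. B is a house frame. C is a ladder. The house frame is against the table's +x side, with their −y faces flush. The ladder is on top of the table, centred. The gap from the ladder to the table's −x edge is 592 mm.

The ladder's min-x is at 592; the table's min-x is 0; gap = 592 mm.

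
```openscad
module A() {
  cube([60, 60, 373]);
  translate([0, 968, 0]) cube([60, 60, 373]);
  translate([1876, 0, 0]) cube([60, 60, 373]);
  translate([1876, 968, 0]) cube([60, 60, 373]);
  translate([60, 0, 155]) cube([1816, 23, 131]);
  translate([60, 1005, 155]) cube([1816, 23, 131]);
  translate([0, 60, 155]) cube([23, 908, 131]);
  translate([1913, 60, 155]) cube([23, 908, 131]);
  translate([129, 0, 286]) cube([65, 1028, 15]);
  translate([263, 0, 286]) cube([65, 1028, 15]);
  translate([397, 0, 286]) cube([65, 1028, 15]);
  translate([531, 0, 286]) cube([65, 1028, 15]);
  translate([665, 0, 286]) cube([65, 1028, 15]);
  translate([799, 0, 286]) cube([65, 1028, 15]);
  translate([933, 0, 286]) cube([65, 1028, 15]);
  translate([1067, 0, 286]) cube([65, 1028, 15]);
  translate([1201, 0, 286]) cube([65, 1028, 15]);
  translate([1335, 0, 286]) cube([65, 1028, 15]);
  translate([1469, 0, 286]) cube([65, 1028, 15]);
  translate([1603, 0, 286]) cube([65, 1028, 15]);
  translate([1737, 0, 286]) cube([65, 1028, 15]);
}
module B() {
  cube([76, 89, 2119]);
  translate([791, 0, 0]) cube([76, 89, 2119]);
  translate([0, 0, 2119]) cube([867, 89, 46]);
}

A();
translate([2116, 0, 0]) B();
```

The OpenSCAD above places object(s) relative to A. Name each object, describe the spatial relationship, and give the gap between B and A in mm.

The door frame's nearest face is 180 mm from the bed frame's +x face.

A is a bed frame. B is a door frame. The door frame is on the floor beside the bed frame on its +x side. The gap between the door frame and the bed frame is 180 mm.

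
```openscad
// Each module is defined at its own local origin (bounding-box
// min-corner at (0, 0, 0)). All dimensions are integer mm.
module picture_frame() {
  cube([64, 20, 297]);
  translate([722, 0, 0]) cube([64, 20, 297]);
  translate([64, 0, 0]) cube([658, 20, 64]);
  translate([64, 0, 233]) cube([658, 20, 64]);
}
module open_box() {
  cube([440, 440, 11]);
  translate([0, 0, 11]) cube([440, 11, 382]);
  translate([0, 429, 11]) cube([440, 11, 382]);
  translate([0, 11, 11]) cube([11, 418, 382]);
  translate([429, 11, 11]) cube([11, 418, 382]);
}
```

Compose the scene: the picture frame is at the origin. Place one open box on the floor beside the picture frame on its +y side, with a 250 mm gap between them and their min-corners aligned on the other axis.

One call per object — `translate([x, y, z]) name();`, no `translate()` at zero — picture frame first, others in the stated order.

picture_frame();
translate([0, 270, 0]) open_box();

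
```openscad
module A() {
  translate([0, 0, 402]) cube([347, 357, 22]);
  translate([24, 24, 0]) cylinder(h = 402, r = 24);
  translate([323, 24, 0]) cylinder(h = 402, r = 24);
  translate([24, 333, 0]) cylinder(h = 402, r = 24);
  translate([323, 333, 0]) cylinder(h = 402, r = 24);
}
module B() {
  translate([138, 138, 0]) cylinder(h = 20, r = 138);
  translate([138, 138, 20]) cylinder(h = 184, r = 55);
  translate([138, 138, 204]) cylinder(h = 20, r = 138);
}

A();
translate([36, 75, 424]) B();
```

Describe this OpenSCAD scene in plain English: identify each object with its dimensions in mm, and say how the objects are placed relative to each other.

A is a simple wooden stool: a rectangular seat 347 mm (x) by 357 mm (y), 22 mm thick, top face at z = 424 mm, on four round legs, each 48 mm in diameter. The legs rest on z = 0, each leg's axis is inset half a diameter from the nearest pair of seat edges (so the leg's bounding box is flush with the corner).

B is a spool: two coaxial disc flanges of radius 138 mm and thickness 20 mm, joined by a core cylinder of radius 55 mm and height 184 mm. The lower flange rests on z = 0 and the three cylinders share a vertical axis.

The spool is on top of the stool.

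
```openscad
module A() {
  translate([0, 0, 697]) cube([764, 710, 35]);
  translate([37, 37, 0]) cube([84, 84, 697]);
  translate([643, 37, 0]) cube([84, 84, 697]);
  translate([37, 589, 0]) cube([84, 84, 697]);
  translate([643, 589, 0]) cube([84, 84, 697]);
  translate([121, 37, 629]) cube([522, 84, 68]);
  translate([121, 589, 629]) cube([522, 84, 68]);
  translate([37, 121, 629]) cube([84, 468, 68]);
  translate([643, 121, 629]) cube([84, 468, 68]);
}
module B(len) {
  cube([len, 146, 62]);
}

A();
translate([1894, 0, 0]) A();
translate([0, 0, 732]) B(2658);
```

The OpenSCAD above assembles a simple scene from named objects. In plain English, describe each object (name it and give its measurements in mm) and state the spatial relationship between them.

A is a table with a 764×710 mm rectangular top, 35 mm thick, top surface at z = 732 mm, supported by four 84×84 mm square legs, each inset 37 mm from the nearest pair of top edges, running from the floor. Four apron rails, 84 mm thick and 68 mm tall, run between adjacent legs with their top edges flush with the underside of the top and their outer faces flush with the legs' outer faces.

B is a rectangular beam 2658 mm long (x), 146 mm deep (y), 62 mm thick (z).

The beam spans the tops of two tables placed 1130 mm apart, resting at z = 732 mm.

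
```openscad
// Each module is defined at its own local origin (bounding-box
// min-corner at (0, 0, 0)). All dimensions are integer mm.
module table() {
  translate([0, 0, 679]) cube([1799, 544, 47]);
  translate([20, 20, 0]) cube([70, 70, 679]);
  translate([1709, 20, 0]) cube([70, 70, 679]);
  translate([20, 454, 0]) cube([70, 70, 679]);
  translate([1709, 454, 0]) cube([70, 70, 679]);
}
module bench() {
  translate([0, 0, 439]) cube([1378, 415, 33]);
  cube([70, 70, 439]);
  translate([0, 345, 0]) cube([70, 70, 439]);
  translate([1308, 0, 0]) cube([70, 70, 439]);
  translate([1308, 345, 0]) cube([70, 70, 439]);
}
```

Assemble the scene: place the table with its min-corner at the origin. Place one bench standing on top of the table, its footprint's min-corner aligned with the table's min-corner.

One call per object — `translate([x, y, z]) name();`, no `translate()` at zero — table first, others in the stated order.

table();
translate([0, 0, 726]) bench();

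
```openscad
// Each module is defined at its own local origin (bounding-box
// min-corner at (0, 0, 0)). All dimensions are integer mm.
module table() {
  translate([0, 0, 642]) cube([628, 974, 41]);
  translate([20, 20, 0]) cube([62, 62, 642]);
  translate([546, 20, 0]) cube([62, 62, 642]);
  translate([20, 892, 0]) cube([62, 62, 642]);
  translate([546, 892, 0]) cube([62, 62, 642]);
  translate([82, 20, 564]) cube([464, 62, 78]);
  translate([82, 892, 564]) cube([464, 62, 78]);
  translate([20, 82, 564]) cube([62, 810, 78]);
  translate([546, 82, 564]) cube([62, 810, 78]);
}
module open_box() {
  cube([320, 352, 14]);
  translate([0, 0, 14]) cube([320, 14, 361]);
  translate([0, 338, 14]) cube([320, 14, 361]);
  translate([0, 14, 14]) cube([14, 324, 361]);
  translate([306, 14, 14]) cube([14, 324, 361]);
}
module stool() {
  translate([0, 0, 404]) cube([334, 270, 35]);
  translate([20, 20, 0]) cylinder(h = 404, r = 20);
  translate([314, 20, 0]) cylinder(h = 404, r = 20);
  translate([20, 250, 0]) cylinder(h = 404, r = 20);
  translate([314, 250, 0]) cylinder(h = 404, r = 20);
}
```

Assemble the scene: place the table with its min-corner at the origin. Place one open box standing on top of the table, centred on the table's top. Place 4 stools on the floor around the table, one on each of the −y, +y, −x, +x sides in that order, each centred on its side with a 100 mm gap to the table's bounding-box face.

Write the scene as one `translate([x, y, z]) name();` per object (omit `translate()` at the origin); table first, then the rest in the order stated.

table();
translate([154, 311, 683]) open_box();
translate([147, -370, 0]) stool();
translate([147, 1074, 0]) stool();
translate([-434, 352, 0]) stool();
translate([728, 352, 0]) stool();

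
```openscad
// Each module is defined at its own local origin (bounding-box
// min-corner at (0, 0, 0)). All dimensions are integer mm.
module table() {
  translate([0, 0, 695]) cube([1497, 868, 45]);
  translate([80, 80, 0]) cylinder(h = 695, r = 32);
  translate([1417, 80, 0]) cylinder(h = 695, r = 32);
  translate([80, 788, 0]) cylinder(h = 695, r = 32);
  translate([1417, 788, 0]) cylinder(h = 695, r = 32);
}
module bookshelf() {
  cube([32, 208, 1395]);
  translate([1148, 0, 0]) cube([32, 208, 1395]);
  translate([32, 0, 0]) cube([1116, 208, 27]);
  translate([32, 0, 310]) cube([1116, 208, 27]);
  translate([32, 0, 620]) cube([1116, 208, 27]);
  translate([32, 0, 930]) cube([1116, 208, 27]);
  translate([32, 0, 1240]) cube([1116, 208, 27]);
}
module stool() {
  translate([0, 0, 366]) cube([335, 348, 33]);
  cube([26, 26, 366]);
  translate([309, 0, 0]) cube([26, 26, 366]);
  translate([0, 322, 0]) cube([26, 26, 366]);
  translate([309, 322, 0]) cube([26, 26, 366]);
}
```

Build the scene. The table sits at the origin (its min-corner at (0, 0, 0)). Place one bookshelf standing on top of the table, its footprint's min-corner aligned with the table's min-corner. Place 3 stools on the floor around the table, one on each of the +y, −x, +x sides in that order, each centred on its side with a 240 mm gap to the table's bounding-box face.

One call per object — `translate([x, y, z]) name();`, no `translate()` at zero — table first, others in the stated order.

table();
translate([0, 0, 740]) bookshelf();
translate([581, 1108, 0]) stool();
translate([-575, 260, 0]) stool();
translate([1737, 260, 0]) stool();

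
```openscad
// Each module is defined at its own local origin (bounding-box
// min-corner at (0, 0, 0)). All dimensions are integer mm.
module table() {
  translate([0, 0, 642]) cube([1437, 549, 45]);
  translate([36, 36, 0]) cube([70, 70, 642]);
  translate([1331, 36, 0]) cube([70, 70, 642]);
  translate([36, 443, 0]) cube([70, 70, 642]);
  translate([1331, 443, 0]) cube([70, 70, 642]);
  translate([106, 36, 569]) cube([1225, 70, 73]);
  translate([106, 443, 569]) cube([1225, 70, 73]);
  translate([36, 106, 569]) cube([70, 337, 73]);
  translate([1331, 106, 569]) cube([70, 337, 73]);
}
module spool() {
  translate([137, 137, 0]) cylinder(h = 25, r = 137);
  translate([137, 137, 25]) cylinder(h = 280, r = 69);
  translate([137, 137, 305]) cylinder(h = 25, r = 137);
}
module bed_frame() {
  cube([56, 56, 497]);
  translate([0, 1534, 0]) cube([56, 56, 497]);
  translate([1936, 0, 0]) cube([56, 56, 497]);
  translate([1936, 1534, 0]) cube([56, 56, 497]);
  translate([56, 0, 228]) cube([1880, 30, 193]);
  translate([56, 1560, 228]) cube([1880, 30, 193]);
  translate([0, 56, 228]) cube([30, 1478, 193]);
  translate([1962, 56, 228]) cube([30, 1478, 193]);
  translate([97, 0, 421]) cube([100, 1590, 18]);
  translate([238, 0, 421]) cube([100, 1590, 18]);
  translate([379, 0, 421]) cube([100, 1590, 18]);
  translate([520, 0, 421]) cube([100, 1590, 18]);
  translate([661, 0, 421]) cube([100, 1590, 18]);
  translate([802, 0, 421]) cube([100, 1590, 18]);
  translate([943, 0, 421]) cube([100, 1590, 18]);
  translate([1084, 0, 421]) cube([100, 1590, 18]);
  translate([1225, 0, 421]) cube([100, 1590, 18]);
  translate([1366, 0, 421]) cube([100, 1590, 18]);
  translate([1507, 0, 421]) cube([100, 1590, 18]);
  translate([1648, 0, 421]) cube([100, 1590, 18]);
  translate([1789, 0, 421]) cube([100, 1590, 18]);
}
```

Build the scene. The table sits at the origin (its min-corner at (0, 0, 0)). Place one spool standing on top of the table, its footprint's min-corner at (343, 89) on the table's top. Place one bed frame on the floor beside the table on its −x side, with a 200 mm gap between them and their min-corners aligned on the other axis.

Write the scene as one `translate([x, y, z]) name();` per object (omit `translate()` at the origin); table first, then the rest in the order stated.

table();
translate([343, 89, 687]) spool();
translate([-2192, 0, 0]) bed_frame();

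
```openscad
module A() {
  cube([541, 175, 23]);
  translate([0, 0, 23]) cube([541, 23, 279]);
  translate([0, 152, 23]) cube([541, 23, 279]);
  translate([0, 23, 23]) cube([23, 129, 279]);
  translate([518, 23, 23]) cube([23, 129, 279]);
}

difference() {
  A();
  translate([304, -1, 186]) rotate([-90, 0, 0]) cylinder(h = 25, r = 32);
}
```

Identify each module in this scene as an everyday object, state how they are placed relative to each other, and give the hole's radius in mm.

The subtracted cylinder has r = 32 mm.

A is an open box. The open box has a circular hole through its front wall. The hole's radius is 32 mm.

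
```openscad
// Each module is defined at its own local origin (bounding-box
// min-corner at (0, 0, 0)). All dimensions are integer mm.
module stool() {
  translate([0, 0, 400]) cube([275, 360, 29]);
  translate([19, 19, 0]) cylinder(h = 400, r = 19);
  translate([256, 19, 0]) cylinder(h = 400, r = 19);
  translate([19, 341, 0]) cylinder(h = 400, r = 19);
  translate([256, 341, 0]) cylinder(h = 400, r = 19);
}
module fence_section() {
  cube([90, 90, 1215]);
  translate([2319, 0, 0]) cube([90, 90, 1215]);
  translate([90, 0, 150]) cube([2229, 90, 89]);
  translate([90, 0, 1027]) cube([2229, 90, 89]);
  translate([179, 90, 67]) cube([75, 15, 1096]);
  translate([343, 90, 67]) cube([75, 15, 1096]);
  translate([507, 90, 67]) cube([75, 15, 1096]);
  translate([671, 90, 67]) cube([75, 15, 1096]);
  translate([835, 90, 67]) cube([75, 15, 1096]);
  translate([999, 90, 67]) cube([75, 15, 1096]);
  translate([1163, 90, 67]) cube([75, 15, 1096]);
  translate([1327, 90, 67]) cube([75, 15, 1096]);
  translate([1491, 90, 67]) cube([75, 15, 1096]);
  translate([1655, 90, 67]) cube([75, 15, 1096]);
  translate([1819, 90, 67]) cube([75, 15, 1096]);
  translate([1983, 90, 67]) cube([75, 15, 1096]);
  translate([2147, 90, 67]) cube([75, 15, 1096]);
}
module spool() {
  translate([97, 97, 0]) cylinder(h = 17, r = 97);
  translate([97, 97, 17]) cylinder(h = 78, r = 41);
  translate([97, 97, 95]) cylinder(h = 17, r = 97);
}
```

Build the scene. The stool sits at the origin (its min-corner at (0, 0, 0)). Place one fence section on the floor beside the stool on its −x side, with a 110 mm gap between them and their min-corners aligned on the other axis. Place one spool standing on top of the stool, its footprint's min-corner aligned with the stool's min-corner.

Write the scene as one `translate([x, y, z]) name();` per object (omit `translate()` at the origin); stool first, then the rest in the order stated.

stool();
translate([-2519, 0, 0]) fence_section();
translate([0, 0, 429]) spool();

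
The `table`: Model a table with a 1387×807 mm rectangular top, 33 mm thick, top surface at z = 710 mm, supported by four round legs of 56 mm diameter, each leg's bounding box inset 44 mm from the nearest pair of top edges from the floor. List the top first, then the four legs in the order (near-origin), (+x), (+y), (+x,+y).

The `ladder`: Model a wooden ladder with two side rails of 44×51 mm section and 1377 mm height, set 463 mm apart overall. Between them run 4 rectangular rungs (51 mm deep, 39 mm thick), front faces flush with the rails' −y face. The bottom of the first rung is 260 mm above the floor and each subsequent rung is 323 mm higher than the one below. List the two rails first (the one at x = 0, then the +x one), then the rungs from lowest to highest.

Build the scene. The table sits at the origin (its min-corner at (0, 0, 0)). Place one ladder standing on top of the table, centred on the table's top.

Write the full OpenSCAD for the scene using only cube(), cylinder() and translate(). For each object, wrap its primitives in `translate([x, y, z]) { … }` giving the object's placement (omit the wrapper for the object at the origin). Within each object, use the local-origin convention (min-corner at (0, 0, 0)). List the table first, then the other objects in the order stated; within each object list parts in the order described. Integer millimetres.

translate([0, 0, 677]) cube([1387, 807, 33]);
translate([72, 72, 0]) cylinder(h = 677, r = 28);
translate([1315, 72, 0]) cylinder(h = 677, r = 28);
translate([72, 735, 0]) cylinder(h = 677, r = 28);
translate([1315, 735, 0]) cylinder(h = 677, r = 28);
translate([462, 378, 710]) {
  cube([44, 51, 1377]);
  translate([419, 0, 0]) cube([44, 51, 1377]);
  translate([44, 0, 260]) cube([375, 51, 39]);
  translate([44, 0, 583]) cube([375, 51, 39]);
  translate([44, 0, 906]) cube([375, 51, 39]);
  translate([44, 0, 1229]) cube([375, 51, 39]);
}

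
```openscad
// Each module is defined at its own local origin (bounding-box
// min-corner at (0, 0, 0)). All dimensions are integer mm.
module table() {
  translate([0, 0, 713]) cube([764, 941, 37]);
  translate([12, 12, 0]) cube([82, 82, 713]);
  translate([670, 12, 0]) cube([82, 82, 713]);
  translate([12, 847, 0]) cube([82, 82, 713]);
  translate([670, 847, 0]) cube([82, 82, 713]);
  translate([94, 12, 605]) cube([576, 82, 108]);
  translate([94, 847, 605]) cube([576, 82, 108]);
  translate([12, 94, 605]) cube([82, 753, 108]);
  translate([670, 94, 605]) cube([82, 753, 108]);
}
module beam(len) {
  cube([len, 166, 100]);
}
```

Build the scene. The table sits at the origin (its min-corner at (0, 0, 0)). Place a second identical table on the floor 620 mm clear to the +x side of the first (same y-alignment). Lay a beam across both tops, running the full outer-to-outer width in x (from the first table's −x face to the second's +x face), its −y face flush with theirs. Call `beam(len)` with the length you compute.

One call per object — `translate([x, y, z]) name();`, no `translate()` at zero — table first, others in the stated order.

table();
translate([1384, 0, 0]) table();
translate([0, 0, 750]) beam(2148);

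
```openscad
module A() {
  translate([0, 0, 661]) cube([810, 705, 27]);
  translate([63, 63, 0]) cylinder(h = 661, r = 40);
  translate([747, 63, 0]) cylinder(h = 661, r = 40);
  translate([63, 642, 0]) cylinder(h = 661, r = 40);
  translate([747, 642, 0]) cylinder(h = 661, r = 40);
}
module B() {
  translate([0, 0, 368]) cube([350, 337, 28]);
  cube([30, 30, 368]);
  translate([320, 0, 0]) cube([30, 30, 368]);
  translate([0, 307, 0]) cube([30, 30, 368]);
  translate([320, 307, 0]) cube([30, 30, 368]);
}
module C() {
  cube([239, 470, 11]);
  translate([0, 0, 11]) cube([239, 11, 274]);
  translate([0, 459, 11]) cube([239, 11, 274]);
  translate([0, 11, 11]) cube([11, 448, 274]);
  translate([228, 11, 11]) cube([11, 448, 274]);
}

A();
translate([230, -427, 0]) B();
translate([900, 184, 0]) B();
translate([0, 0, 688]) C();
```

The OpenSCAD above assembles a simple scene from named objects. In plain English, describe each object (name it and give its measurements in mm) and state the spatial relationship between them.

A is a table with a 810×705 mm rectangular top, 27 mm thick, top surface at z = 688 mm, supported by four round legs of 80 mm diameter, each leg's bounding box inset 23 mm from the nearest pair of top edges, running from the floor.

B is a simple wooden stool: a rectangular seat 350 mm (x) by 337 mm (y), 28 mm thick, top face at z = 396 mm, on four square legs, each 30×30 mm in cross-section. The legs rest on z = 0, each flush with a corner of the seat.

C is an open storage box with external size 239×470×285 mm and wall thickness 11 mm (the base is also 11 mm thick). The base covers the whole footprint; the four walls stand on the base, with the y-facing walls full-width and the x-facing walls fitting between their inner faces.

Two stools sit around the table at the −y, +x sides. The open box is on top of the table.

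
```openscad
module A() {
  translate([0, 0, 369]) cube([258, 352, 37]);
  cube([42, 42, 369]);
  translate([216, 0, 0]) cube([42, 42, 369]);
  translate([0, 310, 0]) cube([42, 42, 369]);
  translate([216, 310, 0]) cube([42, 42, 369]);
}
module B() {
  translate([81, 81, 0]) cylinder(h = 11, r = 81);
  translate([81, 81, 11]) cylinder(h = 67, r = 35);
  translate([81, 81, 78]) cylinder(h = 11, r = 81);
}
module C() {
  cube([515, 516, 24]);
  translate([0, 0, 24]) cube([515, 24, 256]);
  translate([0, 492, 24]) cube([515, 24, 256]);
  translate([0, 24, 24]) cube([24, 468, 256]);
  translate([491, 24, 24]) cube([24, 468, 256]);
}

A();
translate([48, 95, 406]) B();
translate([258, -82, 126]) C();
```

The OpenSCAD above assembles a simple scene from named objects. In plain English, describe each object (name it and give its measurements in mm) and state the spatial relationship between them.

A is a four-legged stool. The seat is 258×352 mm, 37 mm thick, top at z = 406 mm. It stands on four square legs, each 42×42 mm in cross-section, from z = 0 to the seat underside, each flush with a corner of the seat.

B is a spool: two coaxial disc flanges of radius 81 mm and thickness 11 mm, joined by a core cylinder of radius 35 mm and height 67 mm. The lower flange rests on z = 0 and the three cylinders share a vertical axis.

C is an open-topped rectangular box: outside dimensions 515×516×280 mm, with a uniform wall and base thickness of 24 mm. The base is a full 515×516 slab on the floor; four walls sit on top of the base. The front and back walls (the −y and +y sides) span the full width; the two side walls fit between them.

The spool is on top of the stool, centred. The open box is beside the stool with their tops flush at z = 406.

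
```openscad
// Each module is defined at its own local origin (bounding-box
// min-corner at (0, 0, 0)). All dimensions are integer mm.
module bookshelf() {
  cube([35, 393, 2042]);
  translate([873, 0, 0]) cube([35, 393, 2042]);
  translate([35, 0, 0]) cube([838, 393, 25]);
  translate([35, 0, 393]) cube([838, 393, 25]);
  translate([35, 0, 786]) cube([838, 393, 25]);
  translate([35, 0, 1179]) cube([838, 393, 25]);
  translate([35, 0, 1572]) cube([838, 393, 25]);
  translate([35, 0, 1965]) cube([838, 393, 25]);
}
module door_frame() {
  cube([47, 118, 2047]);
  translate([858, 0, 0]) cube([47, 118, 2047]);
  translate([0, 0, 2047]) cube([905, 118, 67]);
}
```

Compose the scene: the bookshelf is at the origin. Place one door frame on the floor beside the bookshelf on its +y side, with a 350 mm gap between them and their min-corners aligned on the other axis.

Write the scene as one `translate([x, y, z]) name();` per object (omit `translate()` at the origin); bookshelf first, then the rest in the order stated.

bookshelf();
translate([0, 743, 0]) door_frame();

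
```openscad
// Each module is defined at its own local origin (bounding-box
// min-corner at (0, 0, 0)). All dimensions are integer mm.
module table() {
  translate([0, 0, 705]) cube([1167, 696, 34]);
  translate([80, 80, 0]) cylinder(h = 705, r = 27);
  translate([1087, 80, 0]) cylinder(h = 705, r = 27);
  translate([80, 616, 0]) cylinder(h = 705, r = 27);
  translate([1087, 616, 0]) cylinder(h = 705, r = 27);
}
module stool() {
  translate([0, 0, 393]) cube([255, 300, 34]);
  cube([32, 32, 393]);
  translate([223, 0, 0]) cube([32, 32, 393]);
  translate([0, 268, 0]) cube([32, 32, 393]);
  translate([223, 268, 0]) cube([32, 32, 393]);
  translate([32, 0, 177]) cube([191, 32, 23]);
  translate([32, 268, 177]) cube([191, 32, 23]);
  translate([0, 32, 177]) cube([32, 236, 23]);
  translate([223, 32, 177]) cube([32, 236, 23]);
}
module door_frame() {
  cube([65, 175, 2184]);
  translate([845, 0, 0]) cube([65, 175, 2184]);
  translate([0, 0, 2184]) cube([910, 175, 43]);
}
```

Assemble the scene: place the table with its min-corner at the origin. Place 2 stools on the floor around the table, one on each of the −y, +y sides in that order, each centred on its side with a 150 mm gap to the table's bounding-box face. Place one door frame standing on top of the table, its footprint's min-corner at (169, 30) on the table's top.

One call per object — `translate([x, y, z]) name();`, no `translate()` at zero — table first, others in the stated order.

table();
translate([456, -450, 0]) stool();
translate([456, 846, 0]) stool();
translate([169, 30, 739]) door_frame();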